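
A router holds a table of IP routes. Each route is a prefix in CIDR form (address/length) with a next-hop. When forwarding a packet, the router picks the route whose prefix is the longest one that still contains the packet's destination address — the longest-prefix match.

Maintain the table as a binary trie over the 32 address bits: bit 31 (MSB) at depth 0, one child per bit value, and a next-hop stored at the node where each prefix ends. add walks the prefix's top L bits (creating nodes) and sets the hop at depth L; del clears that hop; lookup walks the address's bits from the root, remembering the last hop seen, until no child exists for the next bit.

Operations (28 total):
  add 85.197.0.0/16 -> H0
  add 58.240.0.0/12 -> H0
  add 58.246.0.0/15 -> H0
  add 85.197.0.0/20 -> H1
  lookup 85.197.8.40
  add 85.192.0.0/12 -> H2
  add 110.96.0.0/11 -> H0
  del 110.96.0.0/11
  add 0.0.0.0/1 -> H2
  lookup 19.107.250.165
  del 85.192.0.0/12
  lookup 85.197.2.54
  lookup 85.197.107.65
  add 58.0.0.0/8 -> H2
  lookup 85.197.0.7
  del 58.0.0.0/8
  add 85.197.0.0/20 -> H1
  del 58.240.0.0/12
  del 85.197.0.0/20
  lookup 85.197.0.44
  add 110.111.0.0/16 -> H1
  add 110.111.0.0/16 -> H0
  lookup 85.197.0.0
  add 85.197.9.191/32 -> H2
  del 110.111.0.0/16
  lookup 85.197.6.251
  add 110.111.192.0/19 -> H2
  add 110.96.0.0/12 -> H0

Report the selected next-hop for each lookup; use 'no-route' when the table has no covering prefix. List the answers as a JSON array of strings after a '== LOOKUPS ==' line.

Process each operation:
  + 85.197.0.0/16 (H0) depth=16
  + 58.240.0.0/12 (H0) depth=12
  + 58.246.0.0/15 (H0) depth=15
  + 85.197.0.0/20 (H1) depth=20
  Q 85.197.8.40: descend 01010101110001010000 ; hops seen [H0,H1] ; pick H1
  + 85.192.0.0/12 (H2) depth=12
  + 110.96.0.0/11 (H0) depth=11
  - 110.96.0.0/11 clear@11
  + 0.0.0.0/1 (H2) depth=1
  Q 19.107.250.165: descend 00 ; hops seen [H2] ; pick H2
  - 85.192.0.0/12 clear@12
  Q 85.197.2.54: descend 01010101110001010000 ; hops seen [H2,H0,H1] ; pick H1
  Q 85.197.107.65: descend 01010101110001010 ; hops seen [H2,H0] ; pick H0
  + 58.0.0.0/8 (H2) depth=8
  Q 85.197.0.7: descend 01010101110001010000 ; hops seen [H2,H0,H1] ; pick H1
  - 58.0.0.0/8 clear@8
  + 85.197.0.0/20 (H1) depth=20
  - 58.240.0.0/12 clear@12
  - 85.197.0.0/20 clear@20
  Q 85.197.0.44: descend 01010101110001010000 ; hops seen [H2,H0] ; pick H0
  + 110.111.0.0/16 (H1) depth=16
  + 110.111.0.0/16 (H0) depth=16
  Q 85.197.0.0: descend 01010101110001010000 ; hops seen [H2,H0] ; pick H0
  + 85.197.9.191/32 (H2) depth=32
  - 110.111.0.0/16 clear@16
  Q 85.197.6.251: descend 01010101110001010000 ; hops seen [H2,H0] ; pick H0
  + 110.111.192.0/19 (H2) depth=19
  + 110.96.0.0/12 (H0) depth=12

== LOOKUPS ==
["H1","H2","H1","H0","H1","H0","H0","H0"]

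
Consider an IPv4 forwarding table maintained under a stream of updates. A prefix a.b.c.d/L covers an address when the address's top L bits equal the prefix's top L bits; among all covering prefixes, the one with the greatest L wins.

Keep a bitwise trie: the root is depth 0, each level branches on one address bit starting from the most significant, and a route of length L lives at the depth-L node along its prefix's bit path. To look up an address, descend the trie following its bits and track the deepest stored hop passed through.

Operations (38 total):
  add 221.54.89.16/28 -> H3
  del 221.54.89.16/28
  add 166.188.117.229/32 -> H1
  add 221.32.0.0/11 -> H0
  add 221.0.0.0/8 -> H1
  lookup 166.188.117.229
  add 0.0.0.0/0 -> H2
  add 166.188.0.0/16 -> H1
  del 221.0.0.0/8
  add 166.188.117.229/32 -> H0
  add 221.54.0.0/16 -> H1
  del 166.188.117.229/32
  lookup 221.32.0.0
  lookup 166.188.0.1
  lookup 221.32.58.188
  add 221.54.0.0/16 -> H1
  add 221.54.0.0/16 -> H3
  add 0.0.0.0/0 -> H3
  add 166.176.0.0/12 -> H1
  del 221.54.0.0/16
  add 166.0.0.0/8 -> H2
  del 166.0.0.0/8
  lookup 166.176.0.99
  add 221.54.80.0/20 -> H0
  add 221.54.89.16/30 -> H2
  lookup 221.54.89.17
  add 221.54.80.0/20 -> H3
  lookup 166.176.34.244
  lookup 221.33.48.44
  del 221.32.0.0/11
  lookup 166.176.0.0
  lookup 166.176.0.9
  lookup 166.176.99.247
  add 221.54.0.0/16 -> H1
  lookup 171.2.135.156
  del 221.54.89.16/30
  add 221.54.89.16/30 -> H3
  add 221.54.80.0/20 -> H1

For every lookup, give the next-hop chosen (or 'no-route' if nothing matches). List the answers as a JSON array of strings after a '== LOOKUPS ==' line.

Trace:
  add 221.54.89.16/28 -> H3 at depth 28
  - 221.54.89.16/28 clear@28
  add 166.188.117.229/32 -> H1 at depth 32
  add 221.32.0.0/11 -> H0 at depth 11
  add 221.0.0.0/8 -> H1 at depth 8
  ? 166.188.117.229  path d0:-→d1:-→d2:-→d3:-→d4:-→d5:-→d6:-→d7:-→d8:-→d9:-→d10:-→d11:-→d12:-→d13:-→d14:-→d15:-→d16:-→d17:-→d18:-→d19:-→d20:-→d21:-→d22:-→d23:-→d24:-→d25:-→d26:-→d27:-→d28:-→d29:-→d30:-→d31:-→d32:H1  best=H1
  add 0.0.0.0/0 -> H2 at depth 0
  add 166.188.0.0/16 -> H1 at depth 16
  - 221.0.0.0/8 clear@8
  add 166.188.117.229/32 -> H0 at depth 32
  add 221.54.0.0/16 -> H1 at depth 16
  - 166.188.117.229/32 clear@32
  ? 221.32.0.0  path d0:H2→d1:-→d2:-→d3:-→d4:-→d5:-→d6:-→d7:-→d8:-→d9:-→d10:-→d11:H0  best=H0
  ? 166.188.0.1  path d0:H2→d1:-→d2:-→d3:-→d4:-→d5:-→d6:-→d7:-→d8:-→d9:-→d10:-→d11:-→d12:-→d13:-→d14:-→d15:-→d16:H1→d17:-  best=H1
  ? 221.32.58.188  path d0:H2→d1:-→d2:-→d3:-→d4:-→d5:-→d6:-→d7:-→d8:-→d9:-→d10:-→d11:H0  best=H0
  add 221.54.0.0/16 -> H1 at depth 16
  add 221.54.0.0/16 -> H3 at depth 16
  add 0.0.0.0/0 -> H3 at depth 0
  add 166.176.0.0/12 -> H1 at depth 12
  - 221.54.0.0/16 clear@16
  add 166.0.0.0/8 -> H2 at depth 8
  - 166.0.0.0/8 clear@8
  ? 166.176.0.99  path d0:H3→d1:-→d2:-→d3:-→d4:-→d5:-→d6:-→d7:-→d8:-→d9:-→d10:-→d11:-→d12:H1  best=H1
  add 221.54.80.0/20 -> H0 at depth 20
  add 221.54.89.16/30 -> H2 at depth 30
  ? 221.54.89.17  path d0:H3→d1:-→d2:-→d3:-→d4:-→d5:-→d6:-→d7:-→d8:-→d9:-→d10:-→d11:H0→d12:-→d13:-→d14:-→d15:-→d16:-→d17:-→d18:-→d19:-→d20:H0→d21:-→d22:-→d23:-→d24:-→d25:-→d26:-→d27:-→d28:-→d29:-→d30:H2  best=H2
  add 221.54.80.0/20 -> H3 at depth 20
  ? 166.176.34.244  path d0:H3→d1:-→d2:-→d3:-→d4:-→d5:-→d6:-→d7:-→d8:-→d9:-→d10:-→d11:-→d12:H1  best=H1
  ? 221.33.48.44  path d0:H3→d1:-→d2:-→d3:-→d4:-→d5:-→d6:-→d7:-→d8:-→d9:-→d10:-→d11:H0  best=H0
  - 221.32.0.0/11 clear@11
  ? 166.176.0.0  path d0:H3→d1:-→d2:-→d3:-→d4:-→d5:-→d6:-→d7:-→d8:-→d9:-→d10:-→d11:-→d12:H1  best=H1
  ? 166.176.0.9  path d0:H3→d1:-→d2:-→d3:-→d4:-→d5:-→d6:-→d7:-→d8:-→d9:-→d10:-→d11:-→d12:H1  best=H1
  ? 166.176.99.247  path d0:H3→d1:-→d2:-→d3:-→d4:-→d5:-→d6:-→d7:-→d8:-→d9:-→d10:-→d11:-→d12:H1  best=H1
  add 221.54.0.0/16 -> H1 at depth 16
  ? 171.2.135.156  path d0:H3→d1:-→d2:-→d3:-→d4:-  best=H3
  - 221.54.89.16/30 clear@30
  add 221.54.89.16/30 -> H3 at depth 30
  add 221.54.80.0/20 -> H1 at depth 20

== LOOKUPS ==
["H1","H0","H1","H0","H1","H2","H1","H0","H1","H1","H1","H3"]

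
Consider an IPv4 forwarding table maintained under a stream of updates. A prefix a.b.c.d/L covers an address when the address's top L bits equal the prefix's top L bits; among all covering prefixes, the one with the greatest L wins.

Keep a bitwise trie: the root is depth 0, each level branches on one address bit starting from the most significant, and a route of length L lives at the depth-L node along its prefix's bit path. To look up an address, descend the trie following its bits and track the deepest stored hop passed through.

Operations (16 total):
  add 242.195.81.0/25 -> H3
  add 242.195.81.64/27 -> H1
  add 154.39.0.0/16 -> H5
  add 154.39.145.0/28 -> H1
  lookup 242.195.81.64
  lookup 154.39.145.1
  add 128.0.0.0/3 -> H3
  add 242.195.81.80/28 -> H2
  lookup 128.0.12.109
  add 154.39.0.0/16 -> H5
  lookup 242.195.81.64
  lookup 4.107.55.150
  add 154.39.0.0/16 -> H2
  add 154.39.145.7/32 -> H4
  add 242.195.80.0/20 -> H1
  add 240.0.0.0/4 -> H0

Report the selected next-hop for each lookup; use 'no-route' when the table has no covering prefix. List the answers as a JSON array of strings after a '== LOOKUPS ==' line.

Process each operation:
  add 242.195.81.0/25 -> H3 at depth 25
  add 242.195.81.64/27 -> H1 at depth 27
  add 154.39.0.0/16 -> H5 at depth 16
  add 154.39.145.0/28 -> H1 at depth 28
  lookup 242.195.81.64: bits 111100101100001101010001010 walk d0:-→d1:-→d2:-→d3:-→d4:-→d5:-→d6:-→d7:-→d8:-→d9:-→d10:-→d11:-→d12:-→d13:-→d14:-→d15:-→d16:-→d17:-→d18:-→d19:-→d20:-→d21:-→d22:-→d23:-→d24:-→d25:H3→d26:-→d27:H1 -> H1
  lookup 154.39.145.1: bits 1001101000100111100100010000 walk d0:-→d1:-→d2:-→d3:-→d4:-→d5:-→d6:-→d7:-→d8:-→d9:-→d10:-→d11:-→d12:-→d13:-→d14:-→d15:-→d16:H5→d17:-→d18:-→d19:-→d20:-→d21:-→d22:-→d23:-→d24:-→d25:-→d26:-→d27:-→d28:H1 -> H1
  add 128.0.0.0/3 -> H3 at depth 3
  add 242.195.81.80/28 -> H2 at depth 28
  lookup 128.0.12.109: bits 100 walk d0:-→d1:-→d2:-→d3:H3 -> H3
  add 154.39.0.0/16 -> H5 at depth 16
  lookup 242.195.81.64: bits 111100101100001101010001010 walk d0:-→d1:-→d2:-→d3:-→d4:-→d5:-→d6:-→d7:-→d8:-→d9:-→d10:-→d11:-→d12:-→d13:-→d14:-→d15:-→d16:-→d17:-→d18:-→d19:-→d20:-→d21:-→d22:-→d23:-→d24:-→d25:H3→d26:-→d27:H1 -> H1
  lookup 4.107.55.150: bits ε walk d0:- -> no-route
  add 154.39.0.0/16 -> H2 at depth 16
  add 154.39.145.7/32 -> H4 at depth 32
  add 242.195.80.0/20 -> H1 at depth 20
  add 240.0.0.0/4 -> H0 at depth 4

== LOOKUPS ==
["H1","H1","H3","H1","no-route"]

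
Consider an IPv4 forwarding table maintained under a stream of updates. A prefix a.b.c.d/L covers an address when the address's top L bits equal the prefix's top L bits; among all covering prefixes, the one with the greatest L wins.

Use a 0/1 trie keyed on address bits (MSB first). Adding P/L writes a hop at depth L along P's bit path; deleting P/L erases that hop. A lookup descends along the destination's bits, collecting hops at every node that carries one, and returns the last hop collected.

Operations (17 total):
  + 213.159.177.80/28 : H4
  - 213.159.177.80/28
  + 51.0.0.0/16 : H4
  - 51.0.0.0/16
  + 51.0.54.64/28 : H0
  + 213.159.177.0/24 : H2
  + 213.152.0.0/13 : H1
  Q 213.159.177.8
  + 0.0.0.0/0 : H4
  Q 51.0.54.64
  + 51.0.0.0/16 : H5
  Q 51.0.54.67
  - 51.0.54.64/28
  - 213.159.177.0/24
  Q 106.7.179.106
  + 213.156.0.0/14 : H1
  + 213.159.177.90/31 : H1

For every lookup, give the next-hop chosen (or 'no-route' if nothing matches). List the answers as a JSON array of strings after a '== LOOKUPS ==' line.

Trace:
  + 213.159.177.80/28 (H4) depth=28
  del 213.159.177.80/28 (clear depth 28)
  + 51.0.0.0/16 (H4) depth=16
  del 51.0.0.0/16 (clear depth 16)
  + 51.0.54.64/28 (H0) depth=28
  + 213.159.177.0/24 (H2) depth=24
  + 213.152.0.0/13 (H1) depth=13
  Q 213.159.177.8: descend 1101010110011111101100010 ; hops seen [H1,H2] ; pick H2
  + 0.0.0.0/0 (H4) depth=0
  Q 51.0.54.64: descend 0011001100000000001101100100 ; hops seen [H4,H0] ; pick H0
  + 51.0.0.0/16 (H5) depth=16
  Q 51.0.54.67: descend 0011001100000000001101100100 ; hops seen [H4,H5,H0] ; pick H0
  del 51.0.54.64/28 (clear depth 28)
  del 213.159.177.0/24 (clear depth 24)
  Q 106.7.179.106: descend 0 ; hops seen [H4] ; pick H4
  + 213.156.0.0/14 (H1) depth=14
  + 213.159.177.90/31 (H1) depth=31

== LOOKUPS ==
["H2","H0","H0","H4"]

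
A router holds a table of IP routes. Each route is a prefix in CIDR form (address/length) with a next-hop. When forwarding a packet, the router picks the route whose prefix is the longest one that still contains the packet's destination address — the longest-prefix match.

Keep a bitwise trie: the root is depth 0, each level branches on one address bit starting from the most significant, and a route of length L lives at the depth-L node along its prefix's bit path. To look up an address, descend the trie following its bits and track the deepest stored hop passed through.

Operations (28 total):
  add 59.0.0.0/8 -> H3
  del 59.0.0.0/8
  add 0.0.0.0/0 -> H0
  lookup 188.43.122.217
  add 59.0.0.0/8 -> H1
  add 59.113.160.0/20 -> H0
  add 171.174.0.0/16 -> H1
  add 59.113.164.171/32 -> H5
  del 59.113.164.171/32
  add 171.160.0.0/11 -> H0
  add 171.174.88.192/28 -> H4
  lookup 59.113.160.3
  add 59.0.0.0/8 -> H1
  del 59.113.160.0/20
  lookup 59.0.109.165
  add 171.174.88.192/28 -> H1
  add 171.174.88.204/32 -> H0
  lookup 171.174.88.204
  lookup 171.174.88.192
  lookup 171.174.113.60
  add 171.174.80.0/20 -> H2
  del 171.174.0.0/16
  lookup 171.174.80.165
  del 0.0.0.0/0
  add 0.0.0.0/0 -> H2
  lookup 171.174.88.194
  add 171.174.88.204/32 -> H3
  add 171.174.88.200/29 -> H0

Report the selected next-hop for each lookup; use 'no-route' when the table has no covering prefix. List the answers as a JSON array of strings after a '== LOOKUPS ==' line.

Apply in order:
  add 59.0.0.0/8 -> H3 at depth 8
  del 59.0.0.0/8 (clear depth 8)
  add 0.0.0.0/0 -> H0 at depth 0
  ? 188.43.122.217  path d0:H0  best=H0
  add 59.0.0.0/8 -> H1 at depth 8
  add 59.113.160.0/20 -> H0 at depth 20
  add 171.174.0.0/16 -> H1 at depth 16
  add 59.113.164.171/32 -> H5 at depth 32
  del 59.113.164.171/32 (clear depth 32)
  add 171.160.0.0/11 -> H0 at depth 11
  add 171.174.88.192/28 -> H4 at depth 28
  ? 59.113.160.3  path d0:H0→d1:-→d2:-→d3:-→d4:-→d5:-→d6:-→d7:-→d8:H1→d9:-→d10:-→d11:-→d12:-→d13:-→d14:-→d15:-→d16:-→d17:-→d18:-→d19:-→d20:H0→d21:-  best=H0
  add 59.0.0.0/8 -> H1 at depth 8
  del 59.113.160.0/20 (clear depth 20)
  ? 59.0.109.165  path d0:H0→d1:-→d2:-→d3:-→d4:-→d5:-→d6:-→d7:-→d8:H1→d9:-  best=H1
  add 171.174.88.192/28 -> H1 at depth 28
  add 171.174.88.204/32 -> H0 at depth 32
  ? 171.174.88.204  path d0:H0→d1:-→d2:-→d3:-→d4:-→d5:-→d6:-→d7:-→d8:-→d9:-→d10:-→d11:H0→d12:-→d13:-→d14:-→d15:-→d16:H1→d17:-→d18:-→d19:-→d20:-→d21:-→d22:-→d23:-→d24:-→d25:-→d26:-→d27:-→d28:H1→d29:-→d30:-→d31:-→d32:H0  best=H0
  ? 171.174.88.192  path d0:H0→d1:-→d2:-→d3:-→d4:-→d5:-→d6:-→d7:-→d8:-→d9:-→d10:-→d11:H0→d12:-→d13:-→d14:-→d15:-→d16:H1→d17:-→d18:-→d19:-→d20:-→d21:-→d22:-→d23:-→d24:-→d25:-→d26:-→d27:-→d28:H1  best=H1
  ? 171.174.113.60  path d0:H0→d1:-→d2:-→d3:-→d4:-→d5:-→d6:-→d7:-→d8:-→d9:-→d10:-→d11:H0→d12:-→d13:-→d14:-→d15:-→d16:H1→d17:-→d18:-  best=H1
  add 171.174.80.0/20 -> H2 at depth 20
  del 171.174.0.0/16 (clear depth 16)
  ? 171.174.80.165  path d0:H0→d1:-→d2:-→d3:-→d4:-→d5:-→d6:-→d7:-→d8:-→d9:-→d10:-→d11:H0→d12:-→d13:-→d14:-→d15:-→d16:-→d17:-→d18:-→d19:-→d20:H2  best=H2
  del 0.0.0.0/0 (clear depth 0)
  add 0.0.0.0/0 -> H2 at depth 0
  ? 171.174.88.194  path d0:H2→d1:-→d2:-→d3:-→d4:-→d5:-→d6:-→d7:-→d8:-→d9:-→d10:-→d11:H0→d12:-→d13:-→d14:-→d15:-→d16:-→d17:-→d18:-→d19:-→d20:H2→d21:-→d22:-→d23:-→d24:-→d25:-→d26:-→d27:-→d28:H1  best=H1
  add 171.174.88.204/32 -> H3 at depth 32
  add 171.174.88.200/29 -> H0 at depth 29

== LOOKUPS ==
["H0","H0","H1","H0","H1","H1","H2","H1"]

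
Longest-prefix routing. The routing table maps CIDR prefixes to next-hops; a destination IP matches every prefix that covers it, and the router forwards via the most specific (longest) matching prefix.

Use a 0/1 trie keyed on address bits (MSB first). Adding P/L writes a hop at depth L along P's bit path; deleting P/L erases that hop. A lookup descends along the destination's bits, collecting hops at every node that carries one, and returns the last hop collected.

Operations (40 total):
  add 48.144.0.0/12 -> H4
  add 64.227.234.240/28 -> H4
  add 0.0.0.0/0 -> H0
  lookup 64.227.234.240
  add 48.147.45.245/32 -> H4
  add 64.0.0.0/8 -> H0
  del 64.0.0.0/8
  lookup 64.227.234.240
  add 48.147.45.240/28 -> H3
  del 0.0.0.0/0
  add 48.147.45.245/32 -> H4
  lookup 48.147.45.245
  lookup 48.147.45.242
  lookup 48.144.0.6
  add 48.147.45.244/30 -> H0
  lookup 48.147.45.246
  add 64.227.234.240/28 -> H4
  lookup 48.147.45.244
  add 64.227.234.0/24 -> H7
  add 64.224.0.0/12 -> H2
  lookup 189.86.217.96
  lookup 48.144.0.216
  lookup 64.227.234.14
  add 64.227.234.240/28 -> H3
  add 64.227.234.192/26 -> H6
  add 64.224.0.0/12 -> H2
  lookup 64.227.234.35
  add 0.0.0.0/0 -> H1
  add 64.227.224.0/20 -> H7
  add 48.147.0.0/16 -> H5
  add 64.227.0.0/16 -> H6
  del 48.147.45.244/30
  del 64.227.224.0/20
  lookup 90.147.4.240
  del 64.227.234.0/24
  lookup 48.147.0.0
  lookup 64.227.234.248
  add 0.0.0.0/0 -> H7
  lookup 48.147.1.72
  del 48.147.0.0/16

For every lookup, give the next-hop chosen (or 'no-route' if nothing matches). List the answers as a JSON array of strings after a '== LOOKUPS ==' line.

Apply in order:
  + 48.144.0.0/12 (H4) depth=12
  + 64.227.234.240/28 (H4) depth=28
  + 0.0.0.0/0 (H0) depth=0
  lookup 64.227.234.240: bits 0100000011100011111010101111 walk d0:H0→d1:-→d2:-→d3:-→d4:-→d5:-→d6:-→d7:-→d8:-→d9:-→d10:-→d11:-→d12:-→d13:-→d14:-→d15:-→d16:-→d17:-→d18:-→d19:-→d20:-→d21:-→d22:-→d23:-→d24:-→d25:-→d26:-→d27:-→d28:H4 -> H4
  + 48.147.45.245/32 (H4) depth=32
  + 64.0.0.0/8 (H0) depth=8
  - 64.0.0.0/8 clear@8
  lookup 64.227.234.240: bits 0100000011100011111010101111 walk d0:H0→d1:-→d2:-→d3:-→d4:-→d5:-→d6:-→d7:-→d8:-→d9:-→d10:-→d11:-→d12:-→d13:-→d14:-→d15:-→d16:-→d17:-→d18:-→d19:-→d20:-→d21:-→d22:-→d23:-→d24:-→d25:-→d26:-→d27:-→d28:H4 -> H4
  + 48.147.45.240/28 (H3) depth=28
  - 0.0.0.0/0 clear@0
  + 48.147.45.245/32 (H4) depth=32
  lookup 48.147.45.245: bits 00110000100100110010110111110101 walk d0:-→d1:-→d2:-→d3:-→d4:-→d5:-→d6:-→d7:-→d8:-→d9:-→d10:-→d11:-→d12:H4→d13:-→d14:-→d15:-→d16:-→d17:-→d18:-→d19:-→d20:-→d21:-→d22:-→d23:-→d24:-→d25:-→d26:-→d27:-→d28:H3→d29:-→d30:-→d31:-→d32:H4 -> H4
  lookup 48.147.45.242: bits 00110000100100110010110111110 walk d0:-→d1:-→d2:-→d3:-→d4:-→d5:-→d6:-→d7:-→d8:-→d9:-→d10:-→d11:-→d12:H4→d13:-→d14:-→d15:-→d16:-→d17:-→d18:-→d19:-→d20:-→d21:-→d22:-→d23:-→d24:-→d25:-→d26:-→d27:-→d28:H3→d29:- -> H3
  lookup 48.144.0.6: bits 00110000100100 walk d0:-→d1:-→d2:-→d3:-→d4:-→d5:-→d6:-→d7:-→d8:-→d9:-→d10:-→d11:-→d12:H4→d13:-→d14:- -> H4
  + 48.147.45.244/30 (H0) depth=30
  lookup 48.147.45.246: bits 001100001001001100101101111101 walk d0:-→d1:-→d2:-→d3:-→d4:-→d5:-→d6:-→d7:-→d8:-→d9:-→d10:-→d11:-→d12:H4→d13:-→d14:-→d15:-→d16:-→d17:-→d18:-→d19:-→d20:-→d21:-→d22:-→d23:-→d24:-→d25:-→d26:-→d27:-→d28:H3→d29:-→d30:H0 -> H0
  + 64.227.234.240/28 (H4) depth=28
  lookup 48.147.45.244: bits 0011000010010011001011011111010 walk d0:-→d1:-→d2:-→d3:-→d4:-→d5:-→d6:-→d7:-→d8:-→d9:-→d10:-→d11:-→d12:H4→d13:-→d14:-→d15:-→d16:-→d17:-→d18:-→d19:-→d20:-→d21:-→d22:-→d23:-→d24:-→d25:-→d26:-→d27:-→d28:H3→d29:-→d30:H0→d31:- -> H0
  + 64.227.234.0/24 (H7) depth=24
  + 64.224.0.0/12 (H2) depth=12
  lookup 189.86.217.96: bits ε walk d0:- -> no-route
  lookup 48.144.0.216: bits 00110000100100 walk d0:-→d1:-→d2:-→d3:-→d4:-→d5:-→d6:-→d7:-→d8:-→d9:-→d10:-→d11:-→d12:H4→d13:-→d14:- -> H4
  lookup 64.227.234.14: bits 010000001110001111101010 walk d0:-→d1:-→d2:-→d3:-→d4:-→d5:-→d6:-→d7:-→d8:-→d9:-→d10:-→d11:-→d12:H2→d13:-→d14:-→d15:-→d16:-→d17:-→d18:-→d19:-→d20:-→d21:-→d22:-→d23:-→d24:H7 -> H7
  + 64.227.234.240/28 (H3) depth=28
  + 64.227.234.192/26 (H6) depth=26
  + 64.224.0.0/12 (H2) depth=12
  lookup 64.227.234.35: bits 010000001110001111101010 walk d0:-→d1:-→d2:-→d3:-→d4:-→d5:-→d6:-→d7:-→d8:-→d9:-→d10:-→d11:-→d12:H2→d13:-→d14:-→d15:-→d16:-→d17:-→d18:-→d19:-→d20:-→d21:-→d22:-→d23:-→d24:H7 -> H7
  + 0.0.0.0/0 (H1) depth=0
  + 64.227.224.0/20 (H7) depth=20
  + 48.147.0.0/16 (H5) depth=16
  + 64.227.0.0/16 (H6) depth=16
  - 48.147.45.244/30 clear@30
  - 64.227.224.0/20 clear@20
  lookup 90.147.4.240: bits 010 walk d0:H1→d1:-→d2:-→d3:- -> H1
  - 64.227.234.0/24 clear@24
  lookup 48.147.0.0: bits 001100001001001100 walk d0:H1→d1:-→d2:-→d3:-→d4:-→d5:-→d6:-→d7:-→d8:-→d9:-→d10:-→d11:-→d12:H4→d13:-→d14:-→d15:-→d16:H5→d17:-→d18:- -> H5
  lookup 64.227.234.248: bits 0100000011100011111010101111 walk d0:H1→d1:-→d2:-→d3:-→d4:-→d5:-→d6:-→d7:-→d8:-→d9:-→d10:-→d11:-→d12:H2→d13:-→d14:-→d15:-→d16:H6→d17:-→d18:-→d19:-→d20:-→d21:-→d22:-→d23:-→d24:-→d25:-→d26:H6→d27:-→d28:H3 -> H3
  + 0.0.0.0/0 (H7) depth=0
  lookup 48.147.1.72: bits 001100001001001100 walk d0:H7→d1:-→d2:-→d3:-→d4:-→d5:-→d6:-→d7:-→d8:-→d9:-→d10:-→d11:-→d12:H4→d13:-→d14:-→d15:-→d16:H5→d17:-→d18:- -> H5
  - 48.147.0.0/16 clear@16

== LOOKUPS ==
["H4","H4","H4","H3","H4","H0","H0","no-route","H4","H7","H7","H1","H5","H3","H5"]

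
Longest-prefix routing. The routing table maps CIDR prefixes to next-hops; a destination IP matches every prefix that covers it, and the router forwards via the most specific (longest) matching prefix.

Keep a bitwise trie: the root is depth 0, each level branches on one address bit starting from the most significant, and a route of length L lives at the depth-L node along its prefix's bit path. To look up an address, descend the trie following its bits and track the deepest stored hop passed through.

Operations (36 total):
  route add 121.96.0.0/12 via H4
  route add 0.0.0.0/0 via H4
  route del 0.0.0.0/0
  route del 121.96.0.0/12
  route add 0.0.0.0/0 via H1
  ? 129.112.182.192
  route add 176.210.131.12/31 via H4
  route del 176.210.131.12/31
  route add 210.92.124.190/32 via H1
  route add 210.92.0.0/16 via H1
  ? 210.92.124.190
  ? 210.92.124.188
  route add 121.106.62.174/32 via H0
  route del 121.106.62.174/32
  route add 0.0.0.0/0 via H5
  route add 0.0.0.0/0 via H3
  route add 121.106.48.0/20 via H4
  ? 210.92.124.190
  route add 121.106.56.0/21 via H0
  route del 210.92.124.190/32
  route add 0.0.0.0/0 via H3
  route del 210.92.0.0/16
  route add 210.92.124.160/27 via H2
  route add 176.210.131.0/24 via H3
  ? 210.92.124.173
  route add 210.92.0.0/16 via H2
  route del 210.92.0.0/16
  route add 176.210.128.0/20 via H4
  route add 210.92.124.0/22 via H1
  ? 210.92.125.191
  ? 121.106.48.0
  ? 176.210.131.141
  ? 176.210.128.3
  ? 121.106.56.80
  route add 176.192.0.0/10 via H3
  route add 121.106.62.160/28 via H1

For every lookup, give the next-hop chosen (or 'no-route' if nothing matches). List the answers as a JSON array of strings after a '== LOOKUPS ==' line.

Process each operation:
  add 121.96.0.0/12 -> H4 at depth 12
  add 0.0.0.0/0 -> H4 at depth 0
  del 0.0.0.0/0 (clear depth 0)
  del 121.96.0.0/12 (clear depth 12)
  add 0.0.0.0/0 -> H1 at depth 0
  ? 129.112.182.192  path d0:H1  best=H1
  add 176.210.131.12/31 -> H4 at depth 31
  del 176.210.131.12/31 (clear depth 31)
  add 210.92.124.190/32 -> H1 at depth 32
  add 210.92.0.0/16 -> H1 at depth 16
  ? 210.92.124.190  path d0:H1→d1:-→d2:-→d3:-→d4:-→d5:-→d6:-→d7:-→d8:-→d9:-→d10:-→d11:-→d12:-→d13:-→d14:-→d15:-→d16:H1→d17:-→d18:-→d19:-→d20:-→d21:-→d22:-→d23:-→d24:-→d25:-→d26:-→d27:-→d28:-→d29:-→d30:-→d31:-→d32:H1  best=H1
  ? 210.92.124.188  path d0:H1→d1:-→d2:-→d3:-→d4:-→d5:-→d6:-→d7:-→d8:-→d9:-→d10:-→d11:-→d12:-→d13:-→d14:-→d15:-→d16:H1→d17:-→d18:-→d19:-→d20:-→d21:-→d22:-→d23:-→d24:-→d25:-→d26:-→d27:-→d28:-→d29:-→d30:-  best=H1
  add 121.106.62.174/32 -> H0 at depth 32
  del 121.106.62.174/32 (clear depth 32)
  add 0.0.0.0/0 -> H5 at depth 0
  add 0.0.0.0/0 -> H3 at depth 0
  add 121.106.48.0/20 -> H4 at depth 20
  ? 210.92.124.190  path d0:H3→d1:-→d2:-→d3:-→d4:-→d5:-→d6:-→d7:-→d8:-→d9:-→d10:-→d11:-→d12:-→d13:-→d14:-→d15:-→d16:H1→d17:-→d18:-→d19:-→d20:-→d21:-→d22:-→d23:-→d24:-→d25:-→d26:-→d27:-→d28:-→d29:-→d30:-→d31:-→d32:H1  best=H1
  add 121.106.56.0/21 -> H0 at depth 21
  del 210.92.124.190/32 (clear depth 32)
  add 0.0.0.0/0 -> H3 at depth 0
  del 210.92.0.0/16 (clear depth 16)
  add 210.92.124.160/27 -> H2 at depth 27
  add 176.210.131.0/24 -> H3 at depth 24
  ? 210.92.124.173  path d0:H3→d1:-→d2:-→d3:-→d4:-→d5:-→d6:-→d7:-→d8:-→d9:-→d10:-→d11:-→d12:-→d13:-→d14:-→d15:-→d16:-→d17:-→d18:-→d19:-→d20:-→d21:-→d22:-→d23:-→d24:-→d25:-→d26:-→d27:H2  best=H2
  add 210.92.0.0/16 -> H2 at depth 16
  del 210.92.0.0/16 (clear depth 16)
  add 176.210.128.0/20 -> H4 at depth 20
  add 210.92.124.0/22 -> H1 at depth 22
  ? 210.92.125.191  path d0:H3→d1:-→d2:-→d3:-→d4:-→d5:-→d6:-→d7:-→d8:-→d9:-→d10:-→d11:-→d12:-→d13:-→d14:-→d15:-→d16:-→d17:-→d18:-→d19:-→d20:-→d21:-→d22:H1→d23:-  best=H1
  ? 121.106.48.0  path d0:H3→d1:-→d2:-→d3:-→d4:-→d5:-→d6:-→d7:-→d8:-→d9:-→d10:-→d11:-→d12:-→d13:-→d14:-→d15:-→d16:-→d17:-→d18:-→d19:-→d20:H4  best=H4
  ? 176.210.131.141  path d0:H3→d1:-→d2:-→d3:-→d4:-→d5:-→d6:-→d7:-→d8:-→d9:-→d10:-→d11:-→d12:-→d13:-→d14:-→d15:-→d16:-→d17:-→d18:-→d19:-→d20:H4→d21:-→d22:-→d23:-→d24:H3  best=H3
  ? 176.210.128.3  path d0:H3→d1:-→d2:-→d3:-→d4:-→d5:-→d6:-→d7:-→d8:-→d9:-→d10:-→d11:-→d12:-→d13:-→d14:-→d15:-→d16:-→d17:-→d18:-→d19:-→d20:H4→d21:-→d22:-  best=H4
  ? 121.106.56.80  path d0:H3→d1:-→d2:-→d3:-→d4:-→d5:-→d6:-→d7:-→d8:-→d9:-→d10:-→d11:-→d12:-→d13:-→d14:-→d15:-→d16:-→d17:-→d18:-→d19:-→d20:H4→d21:H0  best=H0
  add 176.192.0.0/10 -> H3 at depth 10
  add 121.106.62.160/28 -> H1 at depth 28

== LOOKUPS ==
["H1","H1","H1","H1","H2","H1","H4","H3","H4","H0"]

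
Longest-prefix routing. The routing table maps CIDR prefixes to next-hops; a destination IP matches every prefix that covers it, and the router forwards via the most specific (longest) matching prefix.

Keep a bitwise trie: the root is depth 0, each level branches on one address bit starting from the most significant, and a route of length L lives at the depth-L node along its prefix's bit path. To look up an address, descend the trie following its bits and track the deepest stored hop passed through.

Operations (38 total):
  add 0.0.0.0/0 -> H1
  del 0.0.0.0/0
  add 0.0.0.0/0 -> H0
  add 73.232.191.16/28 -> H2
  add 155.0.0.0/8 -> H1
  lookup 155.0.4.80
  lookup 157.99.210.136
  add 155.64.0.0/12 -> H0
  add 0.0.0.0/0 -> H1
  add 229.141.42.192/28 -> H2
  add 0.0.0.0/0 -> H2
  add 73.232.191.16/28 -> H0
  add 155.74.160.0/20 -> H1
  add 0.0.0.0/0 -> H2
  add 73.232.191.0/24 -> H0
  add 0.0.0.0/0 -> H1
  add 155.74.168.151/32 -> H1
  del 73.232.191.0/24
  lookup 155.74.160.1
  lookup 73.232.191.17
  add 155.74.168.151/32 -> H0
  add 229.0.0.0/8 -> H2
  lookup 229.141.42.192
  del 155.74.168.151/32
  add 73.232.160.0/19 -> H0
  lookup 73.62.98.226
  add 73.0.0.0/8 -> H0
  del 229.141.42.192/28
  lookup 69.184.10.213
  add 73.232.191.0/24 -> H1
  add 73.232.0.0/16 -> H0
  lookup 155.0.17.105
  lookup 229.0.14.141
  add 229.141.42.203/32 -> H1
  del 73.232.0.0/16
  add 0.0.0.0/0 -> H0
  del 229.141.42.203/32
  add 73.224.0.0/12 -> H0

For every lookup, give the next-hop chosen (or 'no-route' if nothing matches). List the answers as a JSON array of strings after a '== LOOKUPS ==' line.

Apply in order:
  + 0.0.0.0/0 (H1) depth=0
  - 0.0.0.0/0 clear@0
  + 0.0.0.0/0 (H0) depth=0
  + 73.232.191.16/28 (H2) depth=28
  + 155.0.0.0/8 (H1) depth=8
  Q 155.0.4.80: descend 10011011 ; hops seen [H0,H1] ; pick H1
  Q 157.99.210.136: descend 10011 ; hops seen [H0] ; pick H0
  + 155.64.0.0/12 (H0) depth=12
  + 0.0.0.0/0 (H1) depth=0
  + 229.141.42.192/28 (H2) depth=28
  + 0.0.0.0/0 (H2) depth=0
  + 73.232.191.16/28 (H0) depth=28
  + 155.74.160.0/20 (H1) depth=20
  + 0.0.0.0/0 (H2) depth=0
  + 73.232.191.0/24 (H0) depth=24
  + 0.0.0.0/0 (H1) depth=0
  + 155.74.168.151/32 (H1) depth=32
  - 73.232.191.0/24 clear@24
  Q 155.74.160.1: descend 10011011010010101010 ; hops seen [H1,H1,H0,H1] ; pick H1
  Q 73.232.191.17: descend 0100100111101000101111110001 ; hops seen [H1,H0] ; pick H0
  + 155.74.168.151/32 (H0) depth=32
  + 229.0.0.0/8 (H2) depth=8
  Q 229.141.42.192: descend 1110010110001101001010101100 ; hops seen [H1,H2,H2] ; pick H2
  - 155.74.168.151/32 clear@32
  + 73.232.160.0/19 (H0) depth=19
  Q 73.62.98.226: descend 01001001 ; hops seen [H1] ; pick H1
  + 73.0.0.0/8 (H0) depth=8
  - 229.141.42.192/28 clear@28
  Q 69.184.10.213: descend 0100 ; hops seen [H1] ; pick H1
  + 73.232.191.0/24 (H1) depth=24
  + 73.232.0.0/16 (H0) depth=16
  Q 155.0.17.105: descend 100110110 ; hops seen [H1,H1] ; pick H1
  Q 229.0.14.141: descend 11100101 ; hops seen [H1,H2] ; pick H2
  + 229.141.42.203/32 (H1) depth=32
  - 73.232.0.0/16 clear@16
  + 0.0.0.0/0 (H0) depth=0
  - 229.141.42.203/32 clear@32
  + 73.224.0.0/12 (H0) depth=12

== LOOKUPS ==
["H1","H0","H1","H0","H2","H1","H1","H1","H2"]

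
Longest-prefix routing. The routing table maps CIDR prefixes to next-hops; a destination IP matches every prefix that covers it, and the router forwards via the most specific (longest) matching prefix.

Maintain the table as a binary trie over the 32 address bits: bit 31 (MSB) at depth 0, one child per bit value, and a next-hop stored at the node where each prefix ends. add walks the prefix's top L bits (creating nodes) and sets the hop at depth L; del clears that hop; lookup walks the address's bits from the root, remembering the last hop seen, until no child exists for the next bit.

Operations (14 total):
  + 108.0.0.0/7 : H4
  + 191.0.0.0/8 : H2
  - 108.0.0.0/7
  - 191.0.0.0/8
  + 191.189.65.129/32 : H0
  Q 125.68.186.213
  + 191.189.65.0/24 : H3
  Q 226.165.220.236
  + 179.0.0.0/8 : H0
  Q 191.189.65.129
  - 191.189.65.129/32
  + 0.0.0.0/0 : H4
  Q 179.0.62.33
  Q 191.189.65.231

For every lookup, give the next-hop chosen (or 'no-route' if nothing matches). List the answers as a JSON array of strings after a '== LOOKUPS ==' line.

Apply in order:
  + 108.0.0.0/7 (H4) depth=7
  + 191.0.0.0/8 (H2) depth=8
  - 108.0.0.0/7 clear@7
  - 191.0.0.0/8 clear@8
  + 191.189.65.129/32 (H0) depth=32
  lookup 125.68.186.213: bits 011 walk d0:-→d1:-→d2:-→d3:- -> no-route
  + 191.189.65.0/24 (H3) depth=24
  lookup 226.165.220.236: bits 1 walk d0:-→d1:- -> no-route
  + 179.0.0.0/8 (H0) depth=8
  lookup 191.189.65.129: bits 10111111101111010100000110000001 walk d0:-→d1:-→d2:-→d3:-→d4:-→d5:-→d6:-→d7:-→d8:-→d9:-→d10:-→d11:-→d12:-→d13:-→d14:-→d15:-→d16:-→d17:-→d18:-→d19:-→d20:-→d21:-→d22:-→d23:-→d24:H3→d25:-→d26:-→d27:-→d28:-→d29:-→d30:-→d31:-→d32:H0 -> H0
  - 191.189.65.129/32 clear@32
  + 0.0.0.0/0 (H4) depth=0
  lookup 179.0.62.33: bits 10110011 walk d0:H4→d1:-→d2:-→d3:-→d4:-→d5:-→d6:-→d7:-→d8:H0 -> H0
  lookup 191.189.65.231: bits 1011111110111101010000011 walk d0:H4→d1:-→d2:-→d3:-→d4:-→d5:-→d6:-→d7:-→d8:-→d9:-→d10:-→d11:-→d12:-→d13:-→d14:-→d15:-→d16:-→d17:-→d18:-→d19:-→d20:-→d21:-→d22:-→d23:-→d24:H3→d25:- -> H3

== LOOKUPS ==
["no-route","no-route","H0","H0","H3"]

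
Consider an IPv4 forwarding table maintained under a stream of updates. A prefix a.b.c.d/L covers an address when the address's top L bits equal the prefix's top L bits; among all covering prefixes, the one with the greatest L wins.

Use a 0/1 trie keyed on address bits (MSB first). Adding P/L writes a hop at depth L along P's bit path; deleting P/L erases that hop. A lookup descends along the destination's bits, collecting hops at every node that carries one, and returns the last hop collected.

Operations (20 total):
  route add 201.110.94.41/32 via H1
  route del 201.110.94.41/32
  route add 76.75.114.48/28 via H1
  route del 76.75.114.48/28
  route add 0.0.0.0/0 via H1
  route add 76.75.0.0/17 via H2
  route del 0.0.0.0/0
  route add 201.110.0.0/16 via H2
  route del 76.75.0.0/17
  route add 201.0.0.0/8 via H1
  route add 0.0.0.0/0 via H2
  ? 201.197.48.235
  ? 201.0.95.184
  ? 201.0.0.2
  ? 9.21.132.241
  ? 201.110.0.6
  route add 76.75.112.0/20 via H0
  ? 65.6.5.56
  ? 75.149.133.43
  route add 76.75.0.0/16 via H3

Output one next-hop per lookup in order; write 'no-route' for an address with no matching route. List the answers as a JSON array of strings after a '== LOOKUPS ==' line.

Apply in order:
  add 201.110.94.41/32 -> H1 at depth 32
  del 201.110.94.41/32 (clear depth 32)
  add 76.75.114.48/28 -> H1 at depth 28
  del 76.75.114.48/28 (clear depth 28)
  add 0.0.0.0/0 -> H1 at depth 0
  add 76.75.0.0/17 -> H2 at depth 17
  del 0.0.0.0/0 (clear depth 0)
  add 201.110.0.0/16 -> H2 at depth 16
  del 76.75.0.0/17 (clear depth 17)
  add 201.0.0.0/8 -> H1 at depth 8
  add 0.0.0.0/0 -> H2 at depth 0
  Q 201.197.48.235: descend 11001001 ; hops seen [H2,H1] ; pick H1
  Q 201.0.95.184: descend 110010010 ; hops seen [H2,H1] ; pick H1
  Q 201.0.0.2: descend 110010010 ; hops seen [H2,H1] ; pick H1
  Q 9.21.132.241: descend 0 ; hops seen [H2] ; pick H2
  Q 201.110.0.6: descend 11001001011011100 ; hops seen [H2,H1,H2] ; pick H2
  add 76.75.112.0/20 -> H0 at depth 20
  Q 65.6.5.56: descend 0100 ; hops seen [H2] ; pick H2
  Q 75.149.133.43: descend 01001 ; hops seen [H2] ; pick H2
  add 76.75.0.0/16 -> H3 at depth 16

== LOOKUPS ==
["H1","H1","H1","H2","H2","H2","H2"]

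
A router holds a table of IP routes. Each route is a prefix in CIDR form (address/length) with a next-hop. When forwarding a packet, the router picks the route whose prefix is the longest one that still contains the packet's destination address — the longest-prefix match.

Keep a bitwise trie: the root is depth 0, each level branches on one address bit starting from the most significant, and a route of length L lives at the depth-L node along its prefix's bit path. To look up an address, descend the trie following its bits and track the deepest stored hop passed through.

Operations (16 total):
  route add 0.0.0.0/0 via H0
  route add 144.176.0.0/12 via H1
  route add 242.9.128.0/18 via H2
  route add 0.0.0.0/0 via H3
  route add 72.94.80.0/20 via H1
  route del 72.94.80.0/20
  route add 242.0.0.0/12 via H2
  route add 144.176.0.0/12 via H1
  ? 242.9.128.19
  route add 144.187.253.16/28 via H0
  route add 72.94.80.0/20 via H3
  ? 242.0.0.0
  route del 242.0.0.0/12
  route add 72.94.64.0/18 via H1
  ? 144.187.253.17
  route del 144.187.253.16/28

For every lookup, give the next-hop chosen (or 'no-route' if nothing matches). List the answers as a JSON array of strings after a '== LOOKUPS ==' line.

Trace:
  add 0.0.0.0/0 -> H0 at depth 0
  add 144.176.0.0/12 -> H1 at depth 12
  add 242.9.128.0/18 -> H2 at depth 18
  add 0.0.0.0/0 -> H3 at depth 0
  add 72.94.80.0/20 -> H1 at depth 20
  - 72.94.80.0/20 clear@20
  add 242.0.0.0/12 -> H2 at depth 12
  add 144.176.0.0/12 -> H1 at depth 12
  ? 242.9.128.19  path d0:H3→d1:-→d2:-→d3:-→d4:-→d5:-→d6:-→d7:-→d8:-→d9:-→d10:-→d11:-→d12:H2→d13:-→d14:-→d15:-→d16:-→d17:-→d18:H2  best=H2
  add 144.187.253.16/28 -> H0 at depth 28
  add 72.94.80.0/20 -> H3 at depth 20
  ? 242.0.0.0  path d0:H3→d1:-→d2:-→d3:-→d4:-→d5:-→d6:-→d7:-→d8:-→d9:-→d10:-→d11:-→d12:H2  best=H2
  - 242.0.0.0/12 clear@12
  add 72.94.64.0/18 -> H1 at depth 18
  ? 144.187.253.17  path d0:H3→d1:-→d2:-→d3:-→d4:-→d5:-→d6:-→d7:-→d8:-→d9:-→d10:-→d11:-→d12:H1→d13:-→d14:-→d15:-→d16:-→d17:-→d18:-→d19:-→d20:-→d21:-→d22:-→d23:-→d24:-→d25:-→d26:-→d27:-→d28:H0  best=H0
  - 144.187.253.16/28 clear@28

== LOOKUPS ==
["H2","H2","H0"]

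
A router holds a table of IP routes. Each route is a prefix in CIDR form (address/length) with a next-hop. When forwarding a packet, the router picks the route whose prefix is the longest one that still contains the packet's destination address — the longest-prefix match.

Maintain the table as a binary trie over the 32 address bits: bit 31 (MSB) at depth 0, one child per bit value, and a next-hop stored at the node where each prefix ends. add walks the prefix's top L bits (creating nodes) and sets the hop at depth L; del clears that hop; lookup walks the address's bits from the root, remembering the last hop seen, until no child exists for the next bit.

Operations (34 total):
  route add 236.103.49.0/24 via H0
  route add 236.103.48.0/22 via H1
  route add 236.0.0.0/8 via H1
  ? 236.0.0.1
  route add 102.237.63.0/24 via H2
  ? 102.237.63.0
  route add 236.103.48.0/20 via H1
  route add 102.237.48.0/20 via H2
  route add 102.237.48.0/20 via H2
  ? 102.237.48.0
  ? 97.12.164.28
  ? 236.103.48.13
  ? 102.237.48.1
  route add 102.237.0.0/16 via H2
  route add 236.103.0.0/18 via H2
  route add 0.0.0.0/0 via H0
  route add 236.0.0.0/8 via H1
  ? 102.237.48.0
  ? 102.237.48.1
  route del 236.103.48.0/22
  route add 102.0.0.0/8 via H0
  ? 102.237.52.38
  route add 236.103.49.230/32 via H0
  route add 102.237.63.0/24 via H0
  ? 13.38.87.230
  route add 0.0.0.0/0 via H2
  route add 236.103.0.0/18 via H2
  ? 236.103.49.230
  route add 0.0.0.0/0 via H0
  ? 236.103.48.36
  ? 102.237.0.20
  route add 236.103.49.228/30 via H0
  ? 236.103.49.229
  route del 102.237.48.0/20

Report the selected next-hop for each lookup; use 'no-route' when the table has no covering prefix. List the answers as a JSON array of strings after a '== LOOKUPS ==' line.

Process each operation:
  add 236.103.49.0/24 -> H0 at depth 24
  add 236.103.48.0/22 -> H1 at depth 22
  add 236.0.0.0/8 -> H1 at depth 8
  ? 236.0.0.1  path d0:-→d1:-→d2:-→d3:-→d4:-→d5:-→d6:-→d7:-→d8:H1→d9:-  best=H1
  add 102.237.63.0/24 -> H2 at depth 24
  ? 102.237.63.0  path d0:-→d1:-→d2:-→d3:-→d4:-→d5:-→d6:-→d7:-→d8:-→d9:-→d10:-→d11:-→d12:-→d13:-→d14:-→d15:-→d16:-→d17:-→d18:-→d19:-→d20:-→d21:-→d22:-→d23:-→d24:H2  best=H2
  add 236.103.48.0/20 -> H1 at depth 20
  add 102.237.48.0/20 -> H2 at depth 20
  add 102.237.48.0/20 -> H2 at depth 20
  ? 102.237.48.0  path d0:-→d1:-→d2:-→d3:-→d4:-→d5:-→d6:-→d7:-→d8:-→d9:-→d10:-→d11:-→d12:-→d13:-→d14:-→d15:-→d16:-→d17:-→d18:-→d19:-→d20:H2  best=H2
  ? 97.12.164.28  path d0:-→d1:-→d2:-→d3:-→d4:-→d5:-  best=no-route
  ? 236.103.48.13  path d0:-→d1:-→d2:-→d3:-→d4:-→d5:-→d6:-→d7:-→d8:H1→d9:-→d10:-→d11:-→d12:-→d13:-→d14:-→d15:-→d16:-→d17:-→d18:-→d19:-→d20:H1→d21:-→d22:H1→d23:-  best=H1
  ? 102.237.48.1  path d0:-→d1:-→d2:-→d3:-→d4:-→d5:-→d6:-→d7:-→d8:-→d9:-→d10:-→d11:-→d12:-→d13:-→d14:-→d15:-→d16:-→d17:-→d18:-→d19:-→d20:H2  best=H2
  add 102.237.0.0/16 -> H2 at depth 16
  add 236.103.0.0/18 -> H2 at depth 18
  add 0.0.0.0/0 -> H0 at depth 0
  add 236.0.0.0/8 -> H1 at depth 8
  ? 102.237.48.0  path d0:H0→d1:-→d2:-→d3:-→d4:-→d5:-→d6:-→d7:-→d8:-→d9:-→d10:-→d11:-→d12:-→d13:-→d14:-→d15:-→d16:H2→d17:-→d18:-→d19:-→d20:H2  best=H2
  ? 102.237.48.1  path d0:H0→d1:-→d2:-→d3:-→d4:-→d5:-→d6:-→d7:-→d8:-→d9:-→d10:-→d11:-→d12:-→d13:-→d14:-→d15:-→d16:H2→d17:-→d18:-→d19:-→d20:H2  best=H2
  - 236.103.48.0/22 clear@22
  add 102.0.0.0/8 -> H0 at depth 8
  ? 102.237.52.38  path d0:H0→d1:-→d2:-→d3:-→d4:-→d5:-→d6:-→d7:-→d8:H0→d9:-→d10:-→d11:-→d12:-→d13:-→d14:-→d15:-→d16:H2→d17:-→d18:-→d19:-→d20:H2  best=H2
  add 236.103.49.230/32 -> H0 at depth 32
  add 102.237.63.0/24 -> H0 at depth 24
  ? 13.38.87.230  path d0:H0→d1:-  best=H0
  add 0.0.0.0/0 -> H2 at depth 0
  add 236.103.0.0/18 -> H2 at depth 18
  ? 236.103.49.230  path d0:H2→d1:-→d2:-→d3:-→d4:-→d5:-→d6:-→d7:-→d8:H1→d9:-→d10:-→d11:-→d12:-→d13:-→d14:-→d15:-→d16:-→d17:-→d18:H2→d19:-→d20:H1→d21:-→d22:-→d23:-→d24:H0→d25:-→d26:-→d27:-→d28:-→d29:-→d30:-→d31:-→d32:H0  best=H0
  add 0.0.0.0/0 -> H0 at depth 0
  ? 236.103.48.36  path d0:H0→d1:-→d2:-→d3:-→d4:-→d5:-→d6:-→d7:-→d8:H1→d9:-→d10:-→d11:-→d12:-→d13:-→d14:-→d15:-→d16:-→d17:-→d18:H2→d19:-→d20:H1→d21:-→d22:-→d23:-  best=H1
  ? 102.237.0.20  path d0:H0→d1:-→d2:-→d3:-→d4:-→d5:-→d6:-→d7:-→d8:H0→d9:-→d10:-→d11:-→d12:-→d13:-→d14:-→d15:-→d16:H2→d17:-→d18:-  best=H2
  add 236.103.49.228/30 -> H0 at depth 30
  ? 236.103.49.229  path d0:H0→d1:-→d2:-→d3:-→d4:-→d5:-→d6:-→d7:-→d8:H1→d9:-→d10:-→d11:-→d12:-→d13:-→d14:-→d15:-→d16:-→d17:-→d18:H2→d19:-→d20:H1→d21:-→d22:-→d23:-→d24:H0→d25:-→d26:-→d27:-→d28:-→d29:-→d30:H0  best=H0
  - 102.237.48.0/20 clear@20

== LOOKUPS ==
["H1","H2","H2","no-route","H1","H2","H2","H2","H2","H0","H0","H1","H2","H0"]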